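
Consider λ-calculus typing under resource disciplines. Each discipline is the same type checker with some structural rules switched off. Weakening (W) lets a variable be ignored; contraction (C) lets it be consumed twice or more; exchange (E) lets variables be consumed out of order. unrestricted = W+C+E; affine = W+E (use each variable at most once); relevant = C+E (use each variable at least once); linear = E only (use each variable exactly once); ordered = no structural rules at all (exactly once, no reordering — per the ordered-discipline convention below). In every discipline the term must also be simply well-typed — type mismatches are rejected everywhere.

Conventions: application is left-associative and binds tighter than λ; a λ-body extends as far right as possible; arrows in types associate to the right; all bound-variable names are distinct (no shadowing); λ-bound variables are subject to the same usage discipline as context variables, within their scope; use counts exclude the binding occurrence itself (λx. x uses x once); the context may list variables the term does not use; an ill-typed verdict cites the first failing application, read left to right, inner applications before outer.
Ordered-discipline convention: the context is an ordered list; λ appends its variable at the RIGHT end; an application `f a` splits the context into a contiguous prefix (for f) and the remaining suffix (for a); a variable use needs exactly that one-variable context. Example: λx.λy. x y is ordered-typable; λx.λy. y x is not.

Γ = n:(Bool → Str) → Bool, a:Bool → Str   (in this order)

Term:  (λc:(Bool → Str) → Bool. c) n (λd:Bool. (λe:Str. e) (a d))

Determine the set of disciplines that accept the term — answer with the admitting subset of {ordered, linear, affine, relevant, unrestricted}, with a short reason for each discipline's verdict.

accepted by: ordered, linear, affine, relevant, unrestricted
use counts: n=1, a=1, c [bound]=1, d [bound]=1, e [bound]=1
left-to-right use order: c, n, e, a, d
typing: ✓ — Bool
ordered: ✓ — single-use (n, a, c, d, e), ordered derivation ok
linear: ✓ — exactly-once usage across n, a, c, d, e
affine: ✓ — no duplicate uses among n, a, c, d, e
relevant: ✓ — every one of n, a, c, d, e appears
unrestricted: ✓ — well-typed at Bool; no restrictions here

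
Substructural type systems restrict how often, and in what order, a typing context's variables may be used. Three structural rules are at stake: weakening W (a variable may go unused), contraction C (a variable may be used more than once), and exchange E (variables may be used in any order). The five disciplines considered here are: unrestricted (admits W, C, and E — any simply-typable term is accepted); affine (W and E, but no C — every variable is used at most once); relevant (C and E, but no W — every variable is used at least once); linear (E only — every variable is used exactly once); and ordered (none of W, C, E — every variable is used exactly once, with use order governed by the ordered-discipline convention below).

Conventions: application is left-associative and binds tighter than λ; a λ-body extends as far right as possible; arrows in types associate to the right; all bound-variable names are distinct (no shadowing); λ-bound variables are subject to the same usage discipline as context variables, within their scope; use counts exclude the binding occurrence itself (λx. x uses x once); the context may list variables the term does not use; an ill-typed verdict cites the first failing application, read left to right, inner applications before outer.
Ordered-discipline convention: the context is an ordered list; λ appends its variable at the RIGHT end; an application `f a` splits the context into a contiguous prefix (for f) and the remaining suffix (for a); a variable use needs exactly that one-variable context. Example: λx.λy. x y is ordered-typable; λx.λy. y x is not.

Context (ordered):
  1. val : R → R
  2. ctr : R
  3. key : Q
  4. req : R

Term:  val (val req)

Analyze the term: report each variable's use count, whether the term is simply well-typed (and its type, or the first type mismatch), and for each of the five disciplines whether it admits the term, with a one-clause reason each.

variable uses: val ×2, ctr ×0, key ×0, req ×1
uses in reading order: val, val, req
typing: ✓ — R
ordered: ✗ — uses contraction: val ×2; ctr, key left unused
linear: ✗ — uses contraction: val ×2; ctr, key left unused
affine: ✗ — uses contraction: val ×2
relevant: ✗ — ctr, key left unused
unrestricted: ✓ — type-checks (R) and nothing is barred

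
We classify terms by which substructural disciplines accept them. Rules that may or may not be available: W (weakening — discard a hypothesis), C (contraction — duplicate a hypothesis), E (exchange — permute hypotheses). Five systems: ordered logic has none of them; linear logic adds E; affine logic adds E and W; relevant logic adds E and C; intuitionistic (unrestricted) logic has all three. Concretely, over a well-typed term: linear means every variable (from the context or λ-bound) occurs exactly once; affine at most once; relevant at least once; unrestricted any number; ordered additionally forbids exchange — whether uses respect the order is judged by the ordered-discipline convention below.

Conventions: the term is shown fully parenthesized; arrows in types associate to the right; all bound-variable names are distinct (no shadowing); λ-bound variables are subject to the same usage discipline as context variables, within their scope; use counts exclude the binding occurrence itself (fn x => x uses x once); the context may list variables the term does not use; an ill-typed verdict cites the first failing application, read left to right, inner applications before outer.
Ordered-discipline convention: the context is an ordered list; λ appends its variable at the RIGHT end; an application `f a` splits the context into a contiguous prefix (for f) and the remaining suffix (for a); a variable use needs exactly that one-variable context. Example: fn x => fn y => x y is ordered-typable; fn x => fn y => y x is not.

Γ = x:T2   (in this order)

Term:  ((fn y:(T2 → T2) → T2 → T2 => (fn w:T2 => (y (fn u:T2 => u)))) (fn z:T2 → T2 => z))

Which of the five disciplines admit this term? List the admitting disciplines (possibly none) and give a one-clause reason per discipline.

admitted in: affine, unrestricted
use counts: x: 0; y (λ-bound): 1; w (λ-bound): 0; u (λ-bound): 1; z (λ-bound): 1
uses in reading order: y, u, z
typing: well-typed — term : T2 → T2 → T2
ordered ✗ (unused: x, w — weakening required)
linear ✗ (unused: x, w — weakening required)
affine ✓ (no duplicate uses among x, y, w, u, z)
relevant ✗ (unused: x, w — weakening required)
unrestricted ✓ (well-typed at T2 → T2 → T2; no restrictions here)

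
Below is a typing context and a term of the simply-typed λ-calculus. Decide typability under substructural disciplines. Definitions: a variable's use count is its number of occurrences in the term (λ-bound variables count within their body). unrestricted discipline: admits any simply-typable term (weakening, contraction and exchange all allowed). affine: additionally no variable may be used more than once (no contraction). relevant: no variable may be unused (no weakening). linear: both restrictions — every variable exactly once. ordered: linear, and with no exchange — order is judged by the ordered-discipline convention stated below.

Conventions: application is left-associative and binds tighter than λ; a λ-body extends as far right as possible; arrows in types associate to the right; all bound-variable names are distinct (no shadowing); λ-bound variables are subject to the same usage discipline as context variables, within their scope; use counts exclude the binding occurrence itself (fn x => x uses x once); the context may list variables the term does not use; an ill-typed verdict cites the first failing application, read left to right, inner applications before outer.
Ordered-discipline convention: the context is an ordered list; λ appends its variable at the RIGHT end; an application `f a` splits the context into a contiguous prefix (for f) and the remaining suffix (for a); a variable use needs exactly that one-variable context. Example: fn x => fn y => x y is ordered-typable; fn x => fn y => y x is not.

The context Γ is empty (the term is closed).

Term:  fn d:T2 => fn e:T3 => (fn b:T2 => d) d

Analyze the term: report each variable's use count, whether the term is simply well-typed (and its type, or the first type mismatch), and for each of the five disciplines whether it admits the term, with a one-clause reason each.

usage: d [bound]: 2×; e [bound]: 0×; b [bound]: 0×
use order (left to right): d, d
typing: ✓ — T2 -> T3 -> T2
ordered: ✗ — needs contraction — d ×2; needs weakening: e, b unused
linear: ✗ — needs contraction — d ×2; needs weakening: e, b unused
affine: ✗ — needs contraction — d ×2
relevant: ✗ — needs weakening: e, b unused
unrestricted: ✓ — typability at T2 -> T3 -> T2 is all that's needed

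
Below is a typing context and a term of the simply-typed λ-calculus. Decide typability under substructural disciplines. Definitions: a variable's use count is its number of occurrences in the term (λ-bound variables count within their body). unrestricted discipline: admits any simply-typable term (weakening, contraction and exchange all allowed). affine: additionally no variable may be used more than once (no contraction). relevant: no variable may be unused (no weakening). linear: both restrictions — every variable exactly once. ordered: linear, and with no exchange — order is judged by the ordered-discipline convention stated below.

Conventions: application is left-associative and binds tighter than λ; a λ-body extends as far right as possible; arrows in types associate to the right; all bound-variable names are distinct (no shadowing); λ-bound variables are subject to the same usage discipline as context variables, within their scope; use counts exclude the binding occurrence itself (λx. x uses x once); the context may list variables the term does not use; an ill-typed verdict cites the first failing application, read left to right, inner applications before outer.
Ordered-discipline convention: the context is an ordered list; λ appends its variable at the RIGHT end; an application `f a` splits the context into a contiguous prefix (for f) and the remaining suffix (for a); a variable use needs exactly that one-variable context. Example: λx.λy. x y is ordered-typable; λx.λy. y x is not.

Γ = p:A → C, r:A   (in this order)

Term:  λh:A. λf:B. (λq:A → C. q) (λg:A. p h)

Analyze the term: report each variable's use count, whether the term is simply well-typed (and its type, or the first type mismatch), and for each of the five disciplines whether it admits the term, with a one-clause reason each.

variable uses: p: 1×; r: 0×; h (bound): 1×; f (bound): 0×; q (bound): 1×; g (bound): 0×
use order (left to right): q, p, h
typing: ✓ — A → B → A → C
ordered: ✗ — r, f, g never used (weakening)
linear: ✗ — r, f, g never used (weakening)
affine: ✓ — at most one use each (p, r, h, f, q, g)
relevant: ✗ — r, f, g never used (weakening)
unrestricted: ✓ — type-checks (A → B → A → C) and nothing is barred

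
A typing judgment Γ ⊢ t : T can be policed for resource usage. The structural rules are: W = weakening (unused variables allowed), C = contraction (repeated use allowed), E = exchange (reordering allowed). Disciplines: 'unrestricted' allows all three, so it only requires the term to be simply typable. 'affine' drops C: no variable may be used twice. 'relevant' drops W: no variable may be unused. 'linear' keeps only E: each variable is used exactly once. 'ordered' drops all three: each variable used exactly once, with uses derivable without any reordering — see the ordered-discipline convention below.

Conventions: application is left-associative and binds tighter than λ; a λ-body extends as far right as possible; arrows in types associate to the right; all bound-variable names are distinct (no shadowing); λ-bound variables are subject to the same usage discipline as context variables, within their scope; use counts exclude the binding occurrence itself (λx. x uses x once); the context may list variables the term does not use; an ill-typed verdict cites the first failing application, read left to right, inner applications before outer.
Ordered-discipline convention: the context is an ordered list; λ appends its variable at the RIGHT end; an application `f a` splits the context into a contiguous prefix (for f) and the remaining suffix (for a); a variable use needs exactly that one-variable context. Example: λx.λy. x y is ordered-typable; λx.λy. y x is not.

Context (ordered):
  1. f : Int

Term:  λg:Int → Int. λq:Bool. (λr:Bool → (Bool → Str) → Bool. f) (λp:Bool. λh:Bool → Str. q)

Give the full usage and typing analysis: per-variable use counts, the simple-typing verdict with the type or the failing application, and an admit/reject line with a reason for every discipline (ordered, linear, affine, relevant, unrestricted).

variable uses: f: 1×; g (λ-bound): 0×; q (λ-bound): 1×; r (λ-bound): 0×; p (λ-bound): 0×; h (λ-bound): 0×
order of uses: f, q
typing: the term checks, with type (Int → Int) → Bool → Int
ordered: ✗, unused: g, r, p, h — weakening required
linear: ✗, unused: g, r, p, h — weakening required
affine: ✓, at most one use each (f, g, q, r, p, h)
relevant: ✗, unused: g, r, p, h — weakening required
unrestricted: ✓, simply typable at (Int → Int) → Bool → Int; W, C, E all held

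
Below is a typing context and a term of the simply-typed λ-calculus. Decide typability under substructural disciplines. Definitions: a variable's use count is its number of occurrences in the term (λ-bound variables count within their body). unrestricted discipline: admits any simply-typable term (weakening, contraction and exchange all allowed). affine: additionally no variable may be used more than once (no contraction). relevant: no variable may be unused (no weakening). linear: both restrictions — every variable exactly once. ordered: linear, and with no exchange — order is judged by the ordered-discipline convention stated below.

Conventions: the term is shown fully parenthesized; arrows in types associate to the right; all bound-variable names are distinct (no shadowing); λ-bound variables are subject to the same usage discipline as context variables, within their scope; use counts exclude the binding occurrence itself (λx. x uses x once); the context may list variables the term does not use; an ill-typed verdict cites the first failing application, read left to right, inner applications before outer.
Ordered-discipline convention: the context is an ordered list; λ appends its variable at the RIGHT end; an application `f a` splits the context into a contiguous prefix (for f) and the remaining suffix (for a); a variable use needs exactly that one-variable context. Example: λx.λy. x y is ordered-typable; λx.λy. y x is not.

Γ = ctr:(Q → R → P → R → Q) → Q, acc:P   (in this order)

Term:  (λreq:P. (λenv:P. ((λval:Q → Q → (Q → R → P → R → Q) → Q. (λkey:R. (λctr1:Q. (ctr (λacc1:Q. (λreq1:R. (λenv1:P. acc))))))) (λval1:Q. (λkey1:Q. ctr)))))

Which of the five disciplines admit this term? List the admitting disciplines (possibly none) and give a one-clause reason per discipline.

admitted in: none
usage: ctr=2; acc=1; req (bound)=0; env (bound)=0; val (bound)=0; key (bound)=0; ctr1 (bound)=0; acc1 (bound)=0; req1 (bound)=0; env1 (bound)=0; val1 (bound)=0; key1 (bound)=0
uses in reading order: ctr, acc, ctr
typing: ill-typed: an application expects Q → R → P → R → Q but receives Q → R → P → P
ordered: ✗, fails simple typing
linear: ✗, a type mismatch blocks all five
affine: ✗, the type mismatch rejects it
relevant: ✗, not simply typable
unrestricted: ✗, fails simple typing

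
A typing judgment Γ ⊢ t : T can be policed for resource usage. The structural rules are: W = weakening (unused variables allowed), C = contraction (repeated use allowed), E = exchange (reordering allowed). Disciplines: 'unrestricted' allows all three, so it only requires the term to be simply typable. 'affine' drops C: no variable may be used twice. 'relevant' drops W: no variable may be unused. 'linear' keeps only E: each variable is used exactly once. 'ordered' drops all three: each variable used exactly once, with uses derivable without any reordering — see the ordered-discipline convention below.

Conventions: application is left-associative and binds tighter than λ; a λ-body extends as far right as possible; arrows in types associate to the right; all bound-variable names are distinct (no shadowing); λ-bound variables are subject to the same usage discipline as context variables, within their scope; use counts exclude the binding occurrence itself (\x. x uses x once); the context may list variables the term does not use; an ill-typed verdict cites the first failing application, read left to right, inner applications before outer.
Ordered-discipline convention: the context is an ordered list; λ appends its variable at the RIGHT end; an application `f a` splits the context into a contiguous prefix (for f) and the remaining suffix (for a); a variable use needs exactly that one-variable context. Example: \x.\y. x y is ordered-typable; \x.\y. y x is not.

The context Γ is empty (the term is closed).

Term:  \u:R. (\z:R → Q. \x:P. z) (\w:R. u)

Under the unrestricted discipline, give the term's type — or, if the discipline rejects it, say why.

not well-typed under unrestricted — the type mismatch rejects it
usage: u [bound]: 1, z [bound]: 1, x [bound]: 0, w [bound]: 0
order of uses: z, u
typing: ill-typed: a function awaiting R → Q gets R → R
across the five disciplines: ordered ✗ | linear ✗ | affine ✗ | relevant ✗ | unrestricted ✗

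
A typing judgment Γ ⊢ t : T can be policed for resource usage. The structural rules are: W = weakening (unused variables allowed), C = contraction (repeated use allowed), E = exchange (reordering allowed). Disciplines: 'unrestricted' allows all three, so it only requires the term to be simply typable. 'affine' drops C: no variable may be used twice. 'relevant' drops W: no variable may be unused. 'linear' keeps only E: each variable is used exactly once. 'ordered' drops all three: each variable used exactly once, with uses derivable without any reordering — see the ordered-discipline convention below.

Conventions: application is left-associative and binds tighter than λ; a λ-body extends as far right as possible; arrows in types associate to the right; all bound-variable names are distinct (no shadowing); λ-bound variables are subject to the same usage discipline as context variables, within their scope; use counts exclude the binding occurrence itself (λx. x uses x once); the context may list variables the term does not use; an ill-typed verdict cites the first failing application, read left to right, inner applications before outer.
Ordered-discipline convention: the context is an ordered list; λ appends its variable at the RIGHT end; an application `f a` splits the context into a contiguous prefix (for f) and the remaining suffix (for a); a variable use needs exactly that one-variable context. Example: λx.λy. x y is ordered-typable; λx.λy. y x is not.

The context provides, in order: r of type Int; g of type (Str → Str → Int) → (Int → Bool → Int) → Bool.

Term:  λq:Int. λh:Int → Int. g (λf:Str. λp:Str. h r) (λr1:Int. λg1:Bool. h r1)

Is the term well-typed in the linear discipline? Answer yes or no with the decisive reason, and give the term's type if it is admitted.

no — needs contraction — h ×2; q, f, p, g1 left unused
variable uses: r ×1, g ×1, q [bound] ×0, h [bound] ×2, f [bound] ×0, p [bound] ×0, r1 [bound] ×1, g1 [bound] ×0
uses in reading order: g, h, r, h, r1
typing: well-typed — term : Int → (Int → Int) → Bool
all disciplines: ordered ✗ | linear ✗ | affine ✗ | relevant ✗ | unrestricted ✓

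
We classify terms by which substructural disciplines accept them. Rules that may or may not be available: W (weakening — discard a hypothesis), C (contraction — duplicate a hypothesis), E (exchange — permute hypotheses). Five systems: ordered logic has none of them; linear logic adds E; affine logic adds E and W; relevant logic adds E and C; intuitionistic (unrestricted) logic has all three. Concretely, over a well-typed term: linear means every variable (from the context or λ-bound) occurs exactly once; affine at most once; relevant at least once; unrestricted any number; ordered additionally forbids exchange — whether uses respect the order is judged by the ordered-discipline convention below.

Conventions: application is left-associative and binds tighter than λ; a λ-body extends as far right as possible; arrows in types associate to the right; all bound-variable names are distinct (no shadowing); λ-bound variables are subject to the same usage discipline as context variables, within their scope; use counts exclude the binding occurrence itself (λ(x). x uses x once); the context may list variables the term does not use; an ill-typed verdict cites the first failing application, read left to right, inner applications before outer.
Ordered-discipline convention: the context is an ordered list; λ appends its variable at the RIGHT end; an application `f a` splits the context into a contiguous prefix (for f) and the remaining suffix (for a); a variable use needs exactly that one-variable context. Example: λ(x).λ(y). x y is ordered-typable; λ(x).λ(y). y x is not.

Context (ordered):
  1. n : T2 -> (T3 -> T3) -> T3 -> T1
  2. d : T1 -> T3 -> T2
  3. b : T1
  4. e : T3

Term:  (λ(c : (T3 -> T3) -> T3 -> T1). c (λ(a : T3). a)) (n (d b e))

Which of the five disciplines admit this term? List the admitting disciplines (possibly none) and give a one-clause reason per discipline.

admitted in: ordered, linear, affine, relevant, unrestricted
counts: n ×1; d ×1; b ×1; e ×1; c (λ-bound) ×1; a (λ-bound) ×1
uses in reading order: c, a, n, d, b, e
typing: well-typed — term : T3 -> T1
ordered: ✓ — one use each (n, d, b, e, c, a); ordered split holds
linear: ✓ — exactly-once usage across n, d, b, e, c, a
affine: ✓ — n, d, b, e, c, a: no repeats, contraction unneeded
relevant: ✓ — at least one use each (n, d, b, e, c, a)
unrestricted: ✓ — well-typed at T3 -> T1; no restrictions here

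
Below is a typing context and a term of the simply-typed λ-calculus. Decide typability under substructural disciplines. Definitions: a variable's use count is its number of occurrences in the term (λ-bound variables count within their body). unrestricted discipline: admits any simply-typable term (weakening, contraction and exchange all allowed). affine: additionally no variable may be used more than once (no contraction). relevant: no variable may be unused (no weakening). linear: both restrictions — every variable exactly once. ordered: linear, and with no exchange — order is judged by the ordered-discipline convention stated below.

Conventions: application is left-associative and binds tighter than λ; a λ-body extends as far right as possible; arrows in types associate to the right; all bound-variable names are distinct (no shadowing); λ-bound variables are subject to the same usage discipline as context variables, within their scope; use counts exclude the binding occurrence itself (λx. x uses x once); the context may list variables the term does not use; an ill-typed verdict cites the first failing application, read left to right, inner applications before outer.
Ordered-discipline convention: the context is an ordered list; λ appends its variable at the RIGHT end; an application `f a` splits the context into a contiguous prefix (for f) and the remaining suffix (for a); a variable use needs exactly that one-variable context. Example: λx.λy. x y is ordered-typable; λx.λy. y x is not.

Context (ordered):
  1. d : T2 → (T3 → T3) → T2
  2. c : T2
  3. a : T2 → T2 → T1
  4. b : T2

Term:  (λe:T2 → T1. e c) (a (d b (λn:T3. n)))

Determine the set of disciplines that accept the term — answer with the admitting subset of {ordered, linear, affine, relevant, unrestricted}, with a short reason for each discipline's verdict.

admitted by: linear, affine, relevant, unrestricted
use counts: d ×1, c ×1, a ×1, b ×1, e [bound] ×1, n [bound] ×1
left-to-right use order: e, c, a, d, b, n
typing: well-typed at T1
ordered ✗ (use order e, c, a, d, b, n needs exchange)
linear ✓ (d, c, a, b, e, n: one use apiece)
affine ✓ (no duplicate uses among d, c, a, b, e, n)
relevant ✓ (every one of d, c, a, b, e, n appears)
unrestricted ✓ (typability at T1 is all that's needed)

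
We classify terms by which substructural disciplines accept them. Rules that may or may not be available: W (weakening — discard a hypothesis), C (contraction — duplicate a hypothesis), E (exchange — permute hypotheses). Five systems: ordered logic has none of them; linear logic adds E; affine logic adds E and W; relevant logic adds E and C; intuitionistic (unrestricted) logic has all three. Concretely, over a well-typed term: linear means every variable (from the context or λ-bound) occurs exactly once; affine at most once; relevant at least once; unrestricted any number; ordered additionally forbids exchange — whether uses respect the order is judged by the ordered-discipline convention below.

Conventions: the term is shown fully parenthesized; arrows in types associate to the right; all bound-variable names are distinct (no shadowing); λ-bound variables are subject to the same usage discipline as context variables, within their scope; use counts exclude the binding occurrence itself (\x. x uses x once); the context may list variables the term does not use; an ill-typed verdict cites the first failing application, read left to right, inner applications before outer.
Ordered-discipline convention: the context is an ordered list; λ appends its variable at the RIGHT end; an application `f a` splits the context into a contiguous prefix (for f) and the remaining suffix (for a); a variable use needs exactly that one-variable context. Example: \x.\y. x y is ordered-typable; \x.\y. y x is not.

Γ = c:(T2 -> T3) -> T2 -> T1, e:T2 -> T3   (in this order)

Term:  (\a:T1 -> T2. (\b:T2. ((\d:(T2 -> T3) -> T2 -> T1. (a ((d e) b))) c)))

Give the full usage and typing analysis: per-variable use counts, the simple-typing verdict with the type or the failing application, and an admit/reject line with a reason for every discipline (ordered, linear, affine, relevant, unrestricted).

use counts: c ×1; e ×1; a [bound] ×1; b [bound] ×1; d [bound] ×1
uses in reading order: a, d, e, b, c
typing: well-typed — term : (T1 -> T2) -> T2 -> T2
ordered: ✗ — needs exchange: uses follow a, d, e, b, c
linear: ✓ — each of c, e, a, b, d used exactly once
affine: ✓ — none of c, e, a, b, d used more than once
relevant: ✓ — c, e, a, b, d: all used, weakening unneeded
unrestricted: ✓ — type-checks ((T1 -> T2) -> T2 -> T2) and nothing is barred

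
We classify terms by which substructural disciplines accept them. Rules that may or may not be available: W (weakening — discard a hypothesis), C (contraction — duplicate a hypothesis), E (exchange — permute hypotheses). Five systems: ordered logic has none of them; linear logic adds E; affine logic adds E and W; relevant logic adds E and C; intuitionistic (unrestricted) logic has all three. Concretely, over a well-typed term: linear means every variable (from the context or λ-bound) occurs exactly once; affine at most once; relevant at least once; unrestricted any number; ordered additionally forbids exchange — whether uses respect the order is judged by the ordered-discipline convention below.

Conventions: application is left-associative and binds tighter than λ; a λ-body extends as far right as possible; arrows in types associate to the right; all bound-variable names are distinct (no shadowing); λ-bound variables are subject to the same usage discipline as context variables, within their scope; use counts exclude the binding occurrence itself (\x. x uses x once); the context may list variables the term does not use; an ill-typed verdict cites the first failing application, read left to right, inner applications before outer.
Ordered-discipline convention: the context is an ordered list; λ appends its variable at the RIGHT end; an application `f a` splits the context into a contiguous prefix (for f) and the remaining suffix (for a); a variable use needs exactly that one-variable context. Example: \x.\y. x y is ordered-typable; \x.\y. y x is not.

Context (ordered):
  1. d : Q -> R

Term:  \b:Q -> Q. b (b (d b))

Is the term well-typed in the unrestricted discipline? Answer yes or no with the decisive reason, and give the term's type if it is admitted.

no — fails simple typing
use counts: d=1; b [bound]=3
left-to-right use order: b, b, d, b
typing: ill-typed: a function awaiting Q gets Q -> Q
summary: ordered ✗ · linear ✗ · affine ✗ · relevant ✗ · unrestricted ✗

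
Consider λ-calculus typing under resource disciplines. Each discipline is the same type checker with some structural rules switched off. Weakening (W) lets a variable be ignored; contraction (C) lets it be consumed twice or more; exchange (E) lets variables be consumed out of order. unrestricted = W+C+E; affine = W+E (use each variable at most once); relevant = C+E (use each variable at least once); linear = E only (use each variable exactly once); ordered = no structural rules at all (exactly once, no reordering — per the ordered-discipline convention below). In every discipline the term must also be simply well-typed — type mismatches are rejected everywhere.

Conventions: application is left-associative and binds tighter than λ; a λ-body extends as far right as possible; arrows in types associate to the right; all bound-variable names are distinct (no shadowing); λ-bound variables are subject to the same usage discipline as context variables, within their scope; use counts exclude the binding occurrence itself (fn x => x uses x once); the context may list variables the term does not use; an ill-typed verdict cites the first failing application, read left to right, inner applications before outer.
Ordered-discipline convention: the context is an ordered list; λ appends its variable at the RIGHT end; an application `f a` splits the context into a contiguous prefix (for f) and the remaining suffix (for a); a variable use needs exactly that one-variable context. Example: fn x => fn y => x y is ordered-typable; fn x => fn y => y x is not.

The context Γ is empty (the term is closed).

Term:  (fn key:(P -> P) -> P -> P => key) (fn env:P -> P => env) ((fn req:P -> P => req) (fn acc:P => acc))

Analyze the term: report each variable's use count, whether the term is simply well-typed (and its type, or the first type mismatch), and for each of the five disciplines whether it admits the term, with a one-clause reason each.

use counts: key [bound]: 1, env [bound]: 1, req [bound]: 1, acc [bound]: 1
uses in reading order: key, env, req, acc
typing: well-typed at P -> P
ordered ✓ (single-use (key, env, req, acc), ordered derivation ok)
linear ✓ (key, env, req, acc: one use apiece)
affine ✓ (at most one use each (key, env, req, acc))
relevant ✓ (every one of key, env, req, acc appears)
unrestricted ✓ (well-typed at P -> P; no restrictions here)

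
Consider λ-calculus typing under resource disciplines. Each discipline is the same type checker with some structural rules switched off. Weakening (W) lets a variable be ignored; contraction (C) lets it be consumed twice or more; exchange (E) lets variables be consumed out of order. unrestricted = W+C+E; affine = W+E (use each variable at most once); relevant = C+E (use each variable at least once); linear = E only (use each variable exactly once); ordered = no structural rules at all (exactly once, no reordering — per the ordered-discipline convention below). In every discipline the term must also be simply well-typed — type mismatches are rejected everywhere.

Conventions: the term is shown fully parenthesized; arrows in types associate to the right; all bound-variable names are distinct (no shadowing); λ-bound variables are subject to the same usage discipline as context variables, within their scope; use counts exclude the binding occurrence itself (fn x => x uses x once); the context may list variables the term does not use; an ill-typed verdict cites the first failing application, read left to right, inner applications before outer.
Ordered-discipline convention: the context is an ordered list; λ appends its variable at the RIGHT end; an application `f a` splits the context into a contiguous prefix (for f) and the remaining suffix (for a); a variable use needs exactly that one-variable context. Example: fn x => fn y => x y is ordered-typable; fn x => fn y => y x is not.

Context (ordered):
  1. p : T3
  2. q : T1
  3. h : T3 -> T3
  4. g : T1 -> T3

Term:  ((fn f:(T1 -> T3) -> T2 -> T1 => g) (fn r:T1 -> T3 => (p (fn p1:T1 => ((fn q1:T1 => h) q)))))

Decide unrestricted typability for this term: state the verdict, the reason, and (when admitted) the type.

no — a type mismatch blocks all five
counts: p: 1×; q: 1×; h: 1×; g: 1×; f (bound): 0×; r (bound): 0×; p1 (bound): 0×; q1 (bound): 0×
uses in reading order: g, p, h, q
typing: ill-typed: non-function type T3 applied to an argument
all disciplines: ordered ✗ | linear ✗ | affine ✗ | relevant ✗ | unrestricted ✗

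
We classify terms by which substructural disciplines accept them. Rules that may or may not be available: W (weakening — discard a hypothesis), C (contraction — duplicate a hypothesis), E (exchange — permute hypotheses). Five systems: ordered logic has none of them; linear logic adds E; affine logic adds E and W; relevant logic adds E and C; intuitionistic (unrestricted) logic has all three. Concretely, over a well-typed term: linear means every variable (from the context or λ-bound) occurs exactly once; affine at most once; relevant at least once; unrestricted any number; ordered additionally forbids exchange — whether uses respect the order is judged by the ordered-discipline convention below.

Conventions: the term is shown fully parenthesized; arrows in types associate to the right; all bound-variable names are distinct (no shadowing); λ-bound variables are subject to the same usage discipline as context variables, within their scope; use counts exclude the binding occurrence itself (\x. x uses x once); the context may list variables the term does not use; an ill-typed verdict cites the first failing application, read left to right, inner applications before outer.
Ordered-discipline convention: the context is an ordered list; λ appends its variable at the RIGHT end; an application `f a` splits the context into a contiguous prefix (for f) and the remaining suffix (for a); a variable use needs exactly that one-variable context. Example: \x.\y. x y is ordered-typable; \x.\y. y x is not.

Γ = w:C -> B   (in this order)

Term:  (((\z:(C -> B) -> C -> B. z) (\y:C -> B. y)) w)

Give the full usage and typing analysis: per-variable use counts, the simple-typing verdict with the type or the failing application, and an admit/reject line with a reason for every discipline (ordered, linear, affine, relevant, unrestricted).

counts: w: 1×, z [bound]: 1×, y [bound]: 1×
left-to-right use order: z, y, w
typing: well-typed at C -> B
ordered: ✓ — single-use (w, z, y), ordered derivation ok
linear: ✓ — each of w, z, y used exactly once
affine: ✓ — none of w, z, y used more than once
relevant: ✓ — w, z, y: all used, weakening unneeded
unrestricted: ✓ — simply typable at C -> B; W, C, E all held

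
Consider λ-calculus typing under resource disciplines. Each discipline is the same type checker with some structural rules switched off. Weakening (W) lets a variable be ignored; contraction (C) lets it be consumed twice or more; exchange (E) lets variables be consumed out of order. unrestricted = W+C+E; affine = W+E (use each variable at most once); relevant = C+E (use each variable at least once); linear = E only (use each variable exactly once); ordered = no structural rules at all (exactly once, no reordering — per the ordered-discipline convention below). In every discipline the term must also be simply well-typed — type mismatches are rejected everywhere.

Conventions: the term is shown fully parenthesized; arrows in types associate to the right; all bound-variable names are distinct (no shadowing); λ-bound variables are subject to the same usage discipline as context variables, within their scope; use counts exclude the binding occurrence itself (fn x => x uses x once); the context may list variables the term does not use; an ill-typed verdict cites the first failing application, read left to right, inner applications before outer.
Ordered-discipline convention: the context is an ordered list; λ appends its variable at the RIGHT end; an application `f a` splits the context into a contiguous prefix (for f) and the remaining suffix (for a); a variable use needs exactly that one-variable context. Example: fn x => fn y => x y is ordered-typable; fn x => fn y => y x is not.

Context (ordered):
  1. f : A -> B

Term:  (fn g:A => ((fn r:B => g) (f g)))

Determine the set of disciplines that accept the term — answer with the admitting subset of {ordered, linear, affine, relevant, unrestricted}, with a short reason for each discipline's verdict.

admitted in: unrestricted
usage: f ×1; g (λ-bound) ×2; r (λ-bound) ×0
use order (left to right): g, f, g
typing: ✓ — A -> A
ordered ✗ (repeated use of g ×2; r left unused)
linear ✗ (repeated use of g ×2; r left unused)
affine ✗ (repeated use of g ×2)
relevant ✗ (r left unused)
unrestricted ✓ (typability at A -> A is all that's needed)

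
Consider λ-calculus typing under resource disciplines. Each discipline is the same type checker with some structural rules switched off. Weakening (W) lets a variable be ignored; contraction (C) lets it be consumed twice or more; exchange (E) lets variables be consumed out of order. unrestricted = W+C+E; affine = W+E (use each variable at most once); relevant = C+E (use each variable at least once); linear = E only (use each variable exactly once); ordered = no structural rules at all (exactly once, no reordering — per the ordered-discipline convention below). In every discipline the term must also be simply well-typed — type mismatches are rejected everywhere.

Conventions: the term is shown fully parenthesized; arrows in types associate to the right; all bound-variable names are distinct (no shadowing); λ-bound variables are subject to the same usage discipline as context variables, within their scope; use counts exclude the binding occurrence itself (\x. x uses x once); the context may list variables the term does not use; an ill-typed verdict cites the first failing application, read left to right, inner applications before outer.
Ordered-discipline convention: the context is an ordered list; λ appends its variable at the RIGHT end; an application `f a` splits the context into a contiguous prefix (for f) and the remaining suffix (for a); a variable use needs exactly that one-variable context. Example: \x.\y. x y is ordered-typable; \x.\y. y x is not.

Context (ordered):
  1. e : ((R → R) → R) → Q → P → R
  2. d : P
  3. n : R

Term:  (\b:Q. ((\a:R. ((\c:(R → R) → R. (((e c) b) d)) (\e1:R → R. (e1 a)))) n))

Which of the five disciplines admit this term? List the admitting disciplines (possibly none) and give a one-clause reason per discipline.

admitted in: linear, affine, relevant, unrestricted
usage: e=1, d=1, n=1, b [bound]=1, a [bound]=1, c [bound]=1, e1 [bound]=1
use order (left to right): e, c, b, d, e1, a, n
typing: well-typed — term : Q → R
ordered: ✗, needs exchange: uses follow e, c, b, d, e1, a, n
linear: ✓, each of e, d, n, b, a, c, e1 used exactly once
affine: ✓, no duplicate uses among e, d, n, b, a, c, e1
relevant: ✓, at least one use each (e, d, n, b, a, c, e1)
unrestricted: ✓, simply typable at Q → R; W, C, E all held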